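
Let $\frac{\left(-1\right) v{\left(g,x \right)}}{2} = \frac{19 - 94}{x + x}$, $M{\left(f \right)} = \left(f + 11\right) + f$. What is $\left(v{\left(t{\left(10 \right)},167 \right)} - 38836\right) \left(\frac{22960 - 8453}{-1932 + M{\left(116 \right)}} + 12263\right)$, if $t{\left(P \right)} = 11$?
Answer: $- \frac{134235699164900}{282063} \approx -4.7591 \cdot 10^{8}$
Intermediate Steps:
$M{\left(f \right)} = 11 + 2 f$ ($M{\left(f \right)} = \left(11 + f\right) + f = 11 + 2 f$)
$v{\left(g,x \right)} = \frac{75}{x}$ ($v{\left(g,x \right)} = - 2 \frac{19 - 94}{x + x} = - 2 \left(- \frac{75}{2 x}\right) = \frac{75}{x}$)
$\left(v{\left(t{\left(10 \right)},167 \right)} - 38836\right) \left(\frac{22960 - 8453}{-1932 + M{\left(116 \right)}} + 12263\right) = \left(\frac{75}{167} - 38836\right) \left(\frac{22960 - 8453}{-1932 + \left(11 + 2 \cdot 116\right)} + 12263\right) = \left(75 \cdot \frac{1}{167} - 38836\right) \left(\frac{14507}{-1932 + \left(11 + 232\right)} + 12263\right) = \left(\frac{75}{167} - 38836\right) \left(\frac{14507}{-1932 + 243} + 12263\right) = - \frac{6485537 \left(\frac{14507}{-1689} + 12263\right)}{167} = - \frac{6485537 \left(14507 \left(- \frac{1}{1689}\right) + 12263\right)}{167} = - \frac{6485537 \left(- \frac{14507}{1689} + 12263\right)}{167} = \left(- \frac{6485537}{167}\right) \frac{20697700}{1689} = - \frac{134235699164900}{282063}$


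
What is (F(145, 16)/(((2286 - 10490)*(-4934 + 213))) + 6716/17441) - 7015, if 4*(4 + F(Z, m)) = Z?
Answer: -18953737465304175/2702035344176 ≈ -7014.6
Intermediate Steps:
F(Z, m) = -4 + Z/4
(F(145, 16)/(((2286 - 10490)*(-4934 + 213))) + 6716/17441) - 7015 = ((-4 + (¼)*145)/(((2286 - 10490)*(-4934 + 213))) + 6716/17441) - 7015 = ((-4 + 145/4)/((-8204*(-4721))) + 6716*(1/17441)) - 7015 = ((129/4)/38731084 + 6716/17441) - 7015 = ((129/4)*(1/38731084) + 6716/17441) - 7015 = (129/154924336 + 6716/17441) - 7015 = 1040474090465/2702035344176 - 7015 = -18953737465304175/2702035344176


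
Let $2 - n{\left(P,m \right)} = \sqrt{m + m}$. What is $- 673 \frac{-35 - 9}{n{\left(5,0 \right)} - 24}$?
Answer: $-1346$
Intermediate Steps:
$n{\left(P,m \right)} = 2 - \sqrt{2} \sqrt{m}$ ($n{\left(P,m \right)} = 2 - \sqrt{m + m} = 2 - \sqrt{2 m} = 2 - \sqrt{2} \sqrt{m}$)
$- 673 \frac{-35 - 9}{n{\left(5,0 \right)} - 24} = - 673 \frac{-35 - 9}{\left(2 - \sqrt{2} \sqrt{0}\right) - 24} = - 673 \left(- \frac{44}{\left(2 - \sqrt{2} \cdot 0\right) - 24}\right) = - 673 \left(- \frac{44}{\left(2 + 0\right) - 24}\right) = - 673 \left(- \frac{44}{2 - 24}\right) = - 673 \left(- \frac{44}{-22}\right) = - 673 \left(\left(-44\right) \left(- \frac{1}{22}\right)\right) = \left(-673\right) 2 = -1346$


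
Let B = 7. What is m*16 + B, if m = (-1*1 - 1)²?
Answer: 71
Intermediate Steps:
m = 4 (m = (-1 - 1)² = (-2)² = 4)
m*16 + B = 4*16 + 7 = 64 + 7 = 71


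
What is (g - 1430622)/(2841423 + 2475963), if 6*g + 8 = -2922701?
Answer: -11506441/31904316 ≈ -0.36065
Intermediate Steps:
g = -2922709/6 (g = -4/3 + (⅙)*(-2922701) = -4/3 - 2922701/6 = -2922709/6 ≈ -4.8712e+5)
(g - 1430622)/(2841423 + 2475963) = (-2922709/6 - 1430622)/(2841423 + 2475963) = -11506441/6/5317386 = -11506441/6*1/5317386 = -11506441/31904316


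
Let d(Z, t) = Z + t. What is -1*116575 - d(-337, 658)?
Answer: -116896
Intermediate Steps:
-1*116575 - d(-337, 658) = -1*116575 - (-337 + 658) = -116575 - 1*321 = -116575 - 321 = -116896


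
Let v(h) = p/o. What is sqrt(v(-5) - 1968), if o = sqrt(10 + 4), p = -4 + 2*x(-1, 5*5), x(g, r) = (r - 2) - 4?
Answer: sqrt(-96432 + 119*sqrt(14))/7 ≈ 44.26*I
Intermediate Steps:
x(g, r) = -6 + r (x(g, r) = (-2 + r) - 4 = -6 + r)
p = 34 (p = -4 + 2*(-6 + 5*5) = -4 + 2*(-6 + 25) = -4 + 2*19 = -4 + 38 = 34)
o = sqrt(14) ≈ 3.7417
v(h) = 17*sqrt(14)/7 (v(h) = 34/(sqrt(14)) = 34*(sqrt(14)/14) = 17*sqrt(14)/7)
sqrt(v(-5) - 1968) = sqrt(17*sqrt(14)/7 - 1968) = sqrt(-1968 + 17*sqrt(14)/7)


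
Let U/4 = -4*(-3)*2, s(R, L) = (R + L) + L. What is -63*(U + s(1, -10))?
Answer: -4851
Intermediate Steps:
s(R, L) = R + 2*L (s(R, L) = (L + R) + L = R + 2*L)
U = 96 (U = 4*(-4*(-3)*2) = 4*(12*2) = 4*24 = 96)
-63*(U + s(1, -10)) = -63*(96 + (1 + 2*(-10))) = -63*(96 + (1 - 20)) = -63*(96 - 19) = -63*77 = -4851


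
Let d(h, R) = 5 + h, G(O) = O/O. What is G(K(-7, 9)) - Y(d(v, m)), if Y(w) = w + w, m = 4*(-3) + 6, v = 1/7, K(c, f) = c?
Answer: -65/7 ≈ -9.2857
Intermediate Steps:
v = ⅐ ≈ 0.14286
m = -6 (m = -12 + 6 = -6)
G(O) = 1
Y(w) = 2*w
G(K(-7, 9)) - Y(d(v, m)) = 1 - 2*(5 + ⅐) = 1 - 2*36/7 = 1 - 1*72/7 = 1 - 72/7 = -65/7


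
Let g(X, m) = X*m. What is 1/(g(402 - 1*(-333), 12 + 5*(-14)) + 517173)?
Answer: 1/474543 ≈ 2.1073e-6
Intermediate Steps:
1/(g(402 - 1*(-333), 12 + 5*(-14)) + 517173) = 1/((402 - 1*(-333))*(12 + 5*(-14)) + 517173) = 1/((402 + 333)*(12 - 70) + 517173) = 1/(735*(-58) + 517173) = 1/(-42630 + 517173) = 1/474543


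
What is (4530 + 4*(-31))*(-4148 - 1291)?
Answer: -23964234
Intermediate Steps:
(4530 + 4*(-31))*(-4148 - 1291) = (4530 - 124)*(-5439) = 4406*(-5439) = -23964234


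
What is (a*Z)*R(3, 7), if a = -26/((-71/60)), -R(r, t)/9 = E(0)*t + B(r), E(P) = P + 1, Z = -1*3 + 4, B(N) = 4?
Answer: -154440/71 ≈ -2175.2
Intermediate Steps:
Z = 1 (Z = -3 + 4 = 1)
E(P) = 1 + P
R(r, t) = -36 - 9*t (R(r, t) = -9*((1 + 0)*t + 4) = -9*(1*t + 4) = -9*(t + 4) = -9*(4 + t) = -36 - 9*t)
a = 1560/71 (a = -26/((-71*1/60)) = -26/(-71/60) = -26*(-60/71) = 1560/71 ≈ 21.972)
(a*Z)*R(3, 7) = ((1560/71)*1)*(-36 - 9*7) = 1560*(-36 - 63)/71 = (1560/71)*(-99) = -154440/71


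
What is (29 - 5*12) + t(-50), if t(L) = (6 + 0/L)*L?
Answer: -331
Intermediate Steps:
t(L) = 6*L (t(L) = (6 + 0)*L = 6*L)
(29 - 5*12) + t(-50) = (29 - 5*12) + 6*(-50) = (29 - 60) - 300 = -31 - 300 = -331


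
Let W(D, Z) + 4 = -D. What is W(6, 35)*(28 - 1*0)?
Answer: -280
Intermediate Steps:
W(D, Z) = -4 - D
W(6, 35)*(28 - 1*0) = (-4 - 1*6)*(28 - 1*0) = (-4 - 6)*(28 + 0) = -10*28 = -280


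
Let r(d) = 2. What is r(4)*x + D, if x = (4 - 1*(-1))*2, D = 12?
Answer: 32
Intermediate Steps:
x = 10 (x = (4 + 1)*2 = 5*2 = 10)
r(4)*x + D = 2*10 + 12 = 20 + 12 = 32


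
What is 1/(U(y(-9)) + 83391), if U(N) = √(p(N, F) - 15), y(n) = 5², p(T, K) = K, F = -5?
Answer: 83391/6954058901 - 2*I*√5/6954058901 ≈ 1.1992e-5 - 6.431e-10*I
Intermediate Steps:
y(n) = 25
U(N) = 2*I*√5 (U(N) = √(-5 - 15) = √(-20) = 2*I*√5)
1/(U(y(-9)) + 83391) = 1/(2*I*√5 + 83391) = 1/(83391 + 2*I*√5)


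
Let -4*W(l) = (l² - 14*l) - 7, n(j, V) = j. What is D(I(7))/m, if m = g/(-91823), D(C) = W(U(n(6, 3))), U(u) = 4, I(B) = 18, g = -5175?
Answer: 4315681/20700 ≈ 208.49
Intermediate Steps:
W(l) = 7/4 - l²/4 + 7*l/2 (W(l) = -((l² - 14*l) - 7)/4 = -(-7 + l² - 14*l)/4 = 7/4 - l²/4 + 7*l/2)
D(C) = 47/4 (D(C) = 7/4 - ¼*4² + (7/2)*4 = 7/4 - ¼*16 + 14 = 7/4 - 4 + 14 = 47/4)
m = 5175/91823 (m = -5175/(-91823) = -5175*(-1/91823) = 5175/91823 ≈ 0.056358)
D(I(7))/m = 47/(4*(5175/91823)) = (47/4)*(91823/5175) = 4315681/20700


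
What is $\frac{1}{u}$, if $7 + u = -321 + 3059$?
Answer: $\frac{1}{2731} \approx 0.00036617$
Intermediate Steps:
$u = 2731$ ($u = -7 + \left(-321 + 3059\right) = -7 + 2738 = 2731$)
$\frac{1}{u} = \frac{1}{2731}$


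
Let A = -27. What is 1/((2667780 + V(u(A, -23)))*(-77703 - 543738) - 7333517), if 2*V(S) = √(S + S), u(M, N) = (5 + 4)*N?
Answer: -3315750408994/5497100387451880243757585 + 1864323*I*√46/5497100387451880243757585 ≈ -6.0318e-13 + 2.3002e-18*I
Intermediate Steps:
u(M, N) = 9*N
V(S) = √2*√S/2 (V(S) = √(S + S)/2 = √(2*S)/2 = (√2*√S)/2 = √2*√S/2)
1/((2667780 + V(u(A, -23)))*(-77703 - 543738) - 7333517) = 1/((2667780 + √2*√(9*(-23))/2)*(-77703 - 543738) - 7333517) = 1/((2667780 + √2*√(-207)/2)*(-621441) - 7333517) = 1/((2667780 + √2*(3*I*√23)/2)*(-621441) - 7333517) = 1/((2667780 + 3*I*√46/2)*(-621441) - 7333517) = 1/((-1657867870980 - 1864323*I*√46/2) - 7333517) = 1/(-1657875204497 - 1864323*I*√46/2)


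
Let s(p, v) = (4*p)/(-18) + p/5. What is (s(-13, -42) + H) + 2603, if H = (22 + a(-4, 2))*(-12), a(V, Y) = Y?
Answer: 104188/45 ≈ 2315.3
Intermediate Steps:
s(p, v) = -p/45 (s(p, v) = (4*p)*(-1/18) + p*(1/5) = -2*p/9 + p/5 = -p/45)
H = -288 (H = (22 + 2)*(-12) = 24*(-12) = -288)
(s(-13, -42) + H) + 2603 = (-1/45*(-13) - 288) + 2603 = (13/45 - 288) + 2603 = -12947/45 + 2603 = 104188/45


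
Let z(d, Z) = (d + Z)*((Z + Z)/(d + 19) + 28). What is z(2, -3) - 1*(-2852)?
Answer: 19770/7 ≈ 2824.3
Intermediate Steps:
z(d, Z) = (28 + 2*Z/(19 + d))*(Z + d) (z(d, Z) = (Z + d)*((2*Z)/(19 + d) + 28) = (Z + d)*(2*Z/(19 + d) + 28) = (Z + d)*(28 + 2*Z/(19 + d)) = (28 + 2*Z/(19 + d))*(Z + d))
z(2, -3) - 1*(-2852) = 2*((-3)² + 14*2² + 266*(-3) + 266*2 + 15*(-3)*2)/(19 + 2) - 1*(-2852) = 2*(9 + 14*4 - 798 + 532 - 90)/21 + 2852 = 2*(1/21)*(9 + 56 - 798 + 532 - 90) + 2852 = 2*(1/21)*(-291) + 2852 = -194/7 + 2852 = 19770/7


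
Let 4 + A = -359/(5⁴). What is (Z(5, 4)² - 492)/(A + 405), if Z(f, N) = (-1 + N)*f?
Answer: -55625/83422 ≈ -0.66679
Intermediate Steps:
Z(f, N) = f*(-1 + N)
A = -2859/625 (A = -4 - 359/(5⁴) = -4 - 359/625 = -2859/625 ≈ -4.5744)
(Z(5, 4)² - 492)/(A + 405) = ((5*(-1 + 4))² - 492)/(-2859/625 + 405) = ((5*3)² - 492)/(250266/625) = (15² - 492)*(625/250266) = (225 - 492)*(625/250266) = -267*625/250266 = -55625/83422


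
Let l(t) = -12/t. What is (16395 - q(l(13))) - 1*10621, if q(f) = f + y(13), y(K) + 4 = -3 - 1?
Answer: 75178/13 ≈ 5782.9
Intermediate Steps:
y(K) = -8 (y(K) = -4 + (-3 - 1) = -4 - 4 = -8)
q(f) = -8 + f (q(f) = f - 8 = -8 + f)
(16395 - q(l(13))) - 1*10621 = (16395 - (-8 - 12/13)) - 1*10621 = (16395 - (-8 - 12*1/13)) - 10621 = (16395 - (-8 - 12/13)) - 10621 = (16395 - 1*(-116/13)) - 10621 = (16395 + 116/13) - 10621 = 213251/13 - 10621 = 75178/13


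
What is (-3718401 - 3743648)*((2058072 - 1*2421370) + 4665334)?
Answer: -32102003431764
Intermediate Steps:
(-3718401 - 3743648)*((2058072 - 1*2421370) + 4665334) = -7462049*((2058072 - 2421370) + 4665334) = -7462049*(-363298 + 4665334) = -7462049*4302036 = -32102003431764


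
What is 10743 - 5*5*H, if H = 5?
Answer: 10618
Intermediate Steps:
10743 - 5*5*H = 10743 - 5*5*5 = 10743 - 25*5 = 10743 - 1*125 = 10743 - 125 = 10618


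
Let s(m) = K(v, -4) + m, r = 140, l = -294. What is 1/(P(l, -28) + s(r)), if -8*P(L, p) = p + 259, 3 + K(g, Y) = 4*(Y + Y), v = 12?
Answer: 8/609 ≈ 0.013136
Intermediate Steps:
K(g, Y) = -3 + 8*Y (K(g, Y) = -3 + 4*(Y + Y) = -3 + 4*(2*Y) = -3 + 8*Y)
P(L, p) = -259/8 - p/8 (P(L, p) = -(p + 259)/8 = -(259 + p)/8 = -259/8 - p/8)
s(m) = -35 + m (s(m) = (-3 + 8*(-4)) + m = (-3 - 32) + m = -35 + m)
1/(P(l, -28) + s(r)) = 1/((-259/8 - 1/8*(-28)) + (-35 + 140)) = 1/((-259/8 + 7/2) + 105) = 1/(-231/8 + 105) = 1/(609/8) = 8/609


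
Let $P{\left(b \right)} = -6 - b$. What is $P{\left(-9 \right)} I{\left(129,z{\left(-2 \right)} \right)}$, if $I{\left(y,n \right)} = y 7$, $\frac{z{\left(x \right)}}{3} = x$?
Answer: $2709$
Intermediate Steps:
$z{\left(x \right)} = 3 x$
$I{\left(y,n \right)} = 7 y$
$P{\left(-9 \right)} I{\left(129,z{\left(-2 \right)} \right)} = \left(-6 - -9\right) 7 \cdot 129 = \left(-6 + 9\right) 903 = 3 \cdot 903 = 2709$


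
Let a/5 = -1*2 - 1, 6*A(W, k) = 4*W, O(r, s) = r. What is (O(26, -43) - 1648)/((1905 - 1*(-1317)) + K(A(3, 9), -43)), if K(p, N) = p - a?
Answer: -1622/3239 ≈ -0.50077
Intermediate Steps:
A(W, k) = 2*W/3 (A(W, k) = (4*W)/6 = 2*W/3)
a = -15 (a = 5*(-1*2 - 1) = 5*(-2 - 1) = 5*(-3) = -15)
K(p, N) = 15 + p (K(p, N) = p - 1*(-15) = p + 15 = 15 + p)
(O(26, -43) - 1648)/((1905 - 1*(-1317)) + K(A(3, 9), -43)) = (26 - 1648)/((1905 - 1*(-1317)) + (15 + (⅔)*3)) = -1622/((1905 + 1317) + (15 + 2)) = -1622/(3222 + 17) = -1622/3239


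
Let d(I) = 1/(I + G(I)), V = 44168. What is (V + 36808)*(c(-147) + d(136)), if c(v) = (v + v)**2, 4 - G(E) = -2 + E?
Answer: 6999255032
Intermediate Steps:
G(E) = 6 - E (G(E) = 4 - (-2 + E) = 4 + (2 - E) = 6 - E)
c(v) = 4*v**2 (c(v) = (2*v)**2 = 4*v**2)
d(I) = 1/6 (d(I) = 1/(I + (6 - I)) = 1/6)
(V + 36808)*(c(-147) + d(136)) = (44168 + 36808)*(4*(-147)**2 + 1/6) = 80976*(4*21609 + 1/6) = 80976*(86436 + 1/6) = 80976*(518617/6) = 6999255032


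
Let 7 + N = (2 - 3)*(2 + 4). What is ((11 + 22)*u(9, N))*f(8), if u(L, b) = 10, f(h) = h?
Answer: 2640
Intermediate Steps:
N = -13 (N = -7 + (2 - 3)*(2 + 4) = -7 - 1*6 = -7 - 6 = -13)
((11 + 22)*u(9, N))*f(8) = ((11 + 22)*10)*8 = (33*10)*8 = 330*8 = 2640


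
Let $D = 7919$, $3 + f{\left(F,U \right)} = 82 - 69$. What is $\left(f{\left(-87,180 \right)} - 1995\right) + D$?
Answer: $5934$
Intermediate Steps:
$f{\left(F,U \right)} = 10$ ($f{\left(F,U \right)} = -3 + \left(82 - 69\right) = -3 + 13 = 10$)
$\left(f{\left(-87,180 \right)} - 1995\right) + D = \left(10 - 1995\right) + 7919 = -1985 + 7919 = 5934$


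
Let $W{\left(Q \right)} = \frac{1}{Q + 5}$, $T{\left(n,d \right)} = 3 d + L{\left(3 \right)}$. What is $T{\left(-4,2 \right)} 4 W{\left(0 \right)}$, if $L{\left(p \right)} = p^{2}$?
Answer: $12$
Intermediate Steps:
$T{\left(n,d \right)} = 9 + 3 d$ ($T{\left(n,d \right)} = 3 d + 3^{2} = 3 d + 9 = 9 + 3 d$)
$W{\left(Q \right)} = \frac{1}{5 + Q}$
$T{\left(-4,2 \right)} 4 W{\left(0 \right)} = \frac{\left(9 + 3 \cdot 2\right) 4}{5 + 0} = \frac{\left(9 + 6\right) 4}{5} = 15 \cdot 4 \cdot \frac{1}{5} = 60 \cdot \frac{1}{5} = 12$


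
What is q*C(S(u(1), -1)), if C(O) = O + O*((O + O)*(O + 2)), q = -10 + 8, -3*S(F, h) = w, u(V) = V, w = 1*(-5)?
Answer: -1190/27 ≈ -44.074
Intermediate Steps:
w = -5
S(F, h) = 5/3 (S(F, h) = -1/3*(-5) = 5/3)
q = -2
C(O) = O + 2*O**2*(2 + O) (C(O) = O + O*((2*O)*(2 + O)) = O + O*(2*O*(2 + O)) = O + 2*O**2*(2 + O))
q*C(S(u(1), -1)) = -10*(1 + 2*(5/3)**2 + 4*(5/3))/3 = -10*(1 + 2*(25/9) + 20/3)/3 = -10*(1 + 50/9 + 20/3)/3 = -10*119/(3*9) = -2*595/27 = -1190/27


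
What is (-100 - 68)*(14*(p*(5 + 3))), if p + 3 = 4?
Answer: -18816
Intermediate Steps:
p = 1 (p = -3 + 4 = 1)
(-100 - 68)*(14*(p*(5 + 3))) = (-100 - 68)*(14*(1*(5 + 3))) = -2352*1*8 = -2352*8 = -168*112 = -18816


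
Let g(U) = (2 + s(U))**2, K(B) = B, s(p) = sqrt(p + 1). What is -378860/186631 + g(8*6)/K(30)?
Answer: 1250437/1866310 ≈ 0.67000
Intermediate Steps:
s(p) = sqrt(1 + p)
g(U) = (2 + sqrt(1 + U))**2
-378860/186631 + g(8*6)/K(30) = -378860/186631 + (2 + sqrt(1 + 8*6))**2/30 = -378860*1/186631 + (2 + sqrt(1 + 48))**2*(1/30) = -378860/186631 + (2 + sqrt(49))**2*(1/30) = -378860/186631 + (2 + 7)**2*(1/30) = -378860/186631 + 9**2*(1/30) = -378860/186631 + 81*(1/30) = -378860/186631 + 27/10 = 1250437/1866310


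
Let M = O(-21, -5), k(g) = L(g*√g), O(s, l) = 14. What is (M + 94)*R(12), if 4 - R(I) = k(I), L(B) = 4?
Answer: 0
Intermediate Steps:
k(g) = 4
R(I) = 0 (R(I) = 4 - 1*4 = 4 - 4 = 0)
M = 14
(M + 94)*R(12) = (14 + 94)*0 = 108*0 = 0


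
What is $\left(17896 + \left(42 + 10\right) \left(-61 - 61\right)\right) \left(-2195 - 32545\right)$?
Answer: $-401316480$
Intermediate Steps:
$\left(17896 + \left(42 + 10\right) \left(-61 - 61\right)\right) \left(-2195 - 32545\right) = \left(17896 + 52 \left(-122\right)\right) \left(-2195 - 32545\right) = \left(17896 - 6344\right) \left(-2195 - 32545\right) = 11552 \left(-34740\right) = -401316480$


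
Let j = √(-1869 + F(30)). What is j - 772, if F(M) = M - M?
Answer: -772 + I*√1869 ≈ -772.0 + 43.232*I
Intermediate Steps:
F(M) = 0
j = I*√1869 (j = √(-1869 + 0) = √(-1869) = I*√1869 ≈ 43.232*I)
j - 772 = I*√1869 - 772 = -772 + I*√1869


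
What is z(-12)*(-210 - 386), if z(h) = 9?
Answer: -5364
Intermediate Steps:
z(-12)*(-210 - 386) = 9*(-210 - 386) = 9*(-596) = -5364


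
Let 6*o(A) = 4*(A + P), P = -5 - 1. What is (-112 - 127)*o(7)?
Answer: -478/3 ≈ -159.33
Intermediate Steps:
P = -6
o(A) = -4 + 2*A/3 (o(A) = (4*(A - 6))/6 = (4*(-6 + A))/6 = (-24 + 4*A)/6 = -4 + 2*A/3)
(-112 - 127)*o(7) = (-112 - 127)*(-4 + (2/3)*7) = -239*(-4 + 14/3) = -239*2/3 = -478/3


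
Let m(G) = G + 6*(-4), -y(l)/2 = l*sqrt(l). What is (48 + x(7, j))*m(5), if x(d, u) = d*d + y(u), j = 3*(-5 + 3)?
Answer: -1843 - 228*I*sqrt(6) ≈ -1843.0 - 558.48*I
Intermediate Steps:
y(l) = -2*l**(3/2) (y(l) = -2*l*sqrt(l) = -2*l**(3/2))
j = -6 (j = 3*(-2) = -6)
m(G) = -24 + G (m(G) = G - 24 = -24 + G)
x(d, u) = d**2 - 2*u**(3/2) (x(d, u) = d*d - 2*u**(3/2) = d**2 - 2*u**(3/2))
(48 + x(7, j))*m(5) = (48 + (7**2 - (-12)*I*sqrt(6)))*(-24 + 5) = (48 + (49 - (-12)*I*sqrt(6)))*(-19) = (48 + (49 + 12*I*sqrt(6)))*(-19) = (97 + 12*I*sqrt(6))*(-19) = -1843 - 228*I*sqrt(6)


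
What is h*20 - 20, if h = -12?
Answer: -260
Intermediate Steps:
h*20 - 20 = -12*20 - 20 = -240 - 20 = -260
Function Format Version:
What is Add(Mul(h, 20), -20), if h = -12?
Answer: -260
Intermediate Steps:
Add(Mul(h, 20), -20) = Add(Mul(-12, 20), -20) = Add(-240, -20) = -260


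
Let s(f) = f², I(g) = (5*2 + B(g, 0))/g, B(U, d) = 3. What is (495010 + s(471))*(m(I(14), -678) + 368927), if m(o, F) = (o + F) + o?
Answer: 1847866966356/7 ≈ 2.6398e+11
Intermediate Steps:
I(g) = 13/g (I(g) = (5*2 + 3)/g = (10 + 3)/g = 13/g)
m(o, F) = F + 2*o (m(o, F) = (F + o) + o = F + 2*o)
(495010 + s(471))*(m(I(14), -678) + 368927) = (495010 + 471²)*((-678 + 2*(13/14)) + 368927) = (495010 + 221841)*((-678 + 2*(13*(1/14))) + 368927) = 716851*((-678 + 2*(13/14)) + 368927) = 716851*((-678 + 13/7) + 368927) = 716851*(-4733/7 + 368927) = 716851*(2577756/7) = 1847866966356/7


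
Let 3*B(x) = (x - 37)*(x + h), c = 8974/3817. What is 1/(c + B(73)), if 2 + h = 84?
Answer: 3817/7108594 ≈ 0.00053696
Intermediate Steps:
h = 82 (h = -2 + 84 = 82)
c = 8974/3817 (c = 8974*(1/3817) = 8974/3817 ≈ 2.3511)
B(x) = (-37 + x)*(82 + x)/3 (B(x) = ((x - 37)*(x + 82))/3 = ((-37 + x)*(82 + x))/3 = (-37 + x)*(82 + x)/3)
1/(c + B(73)) = 1/(8974/3817 + (-3034/3 + 15*73 + (⅓)*73²)) = 1/(8974/3817 + (-3034/3 + 1095 + (⅓)*5329)) = 1/(8974/3817 + (-3034/3 + 1095 + 5329/3)) = 1/(8974/3817 + 1860) = 1/(7108594/3817) = 3817/7108594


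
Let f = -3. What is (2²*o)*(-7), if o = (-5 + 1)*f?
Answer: -336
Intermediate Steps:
o = 12 (o = (-5 + 1)*(-3) = -4*(-3) = 12)
(2²*o)*(-7) = (2²*12)*(-7) = (4*12)*(-7) = 48*(-7) = -336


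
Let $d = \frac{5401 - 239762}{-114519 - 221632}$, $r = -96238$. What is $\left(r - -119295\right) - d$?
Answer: $\frac{7750399246}{336151} \approx 23056.0$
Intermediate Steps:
$d = \frac{234361}{336151}$ ($d = - \frac{234361}{-336151} = \left(-234361\right) \left(- \frac{1}{336151}\right) = \frac{234361}{336151} \approx 0.69719$)
$\left(r - -119295\right) - d = \left(-96238 - -119295\right) - \frac{234361}{336151} = \left(-96238 + 119295\right) - \frac{234361}{336151} = 23057 - \frac{234361}{336151} = \frac{7750399246}{336151}$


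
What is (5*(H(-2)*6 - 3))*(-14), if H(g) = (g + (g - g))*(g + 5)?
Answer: 2730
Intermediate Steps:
H(g) = g*(5 + g) (H(g) = (g + 0)*(5 + g) = g*(5 + g))
(5*(H(-2)*6 - 3))*(-14) = (5*(-2*(5 - 2)*6 - 3))*(-14) = (5*(-2*3*6 - 3))*(-14) = (5*(-6*6 - 3))*(-14) = (5*(-36 - 3))*(-14) = (5*(-39))*(-14) = -195*(-14) = 2730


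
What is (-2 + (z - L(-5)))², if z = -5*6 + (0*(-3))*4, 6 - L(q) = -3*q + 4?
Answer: 361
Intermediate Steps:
L(q) = 2 + 3*q (L(q) = 6 - (-3*q + 4) = 6 - (4 - 3*q) = 6 + (-4 + 3*q) = 2 + 3*q)
z = -30 (z = -30 + 0*4 = -30 + 0 = -30)
(-2 + (z - L(-5)))² = (-2 + (-30 - (2 + 3*(-5))))² = (-2 + (-30 - (2 - 15)))² = (-2 + (-30 - 1*(-13)))² = (-2 + (-30 + 13))² = (-2 - 17)² = (-19)² = 361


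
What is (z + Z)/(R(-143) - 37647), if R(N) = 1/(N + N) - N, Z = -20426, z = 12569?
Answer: 2247102/10726145 ≈ 0.20950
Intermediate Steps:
R(N) = 1/(2*N) - N
(z + Z)/(R(-143) - 37647) = (12569 - 20426)/(((½)/(-143) - 1*(-143)) - 37647) = -7857/(((½)*(-1/143) + 143) - 37647) = -7857/((-1/286 + 143) - 37647) = -7857/(40897/286 - 37647) = -7857/(-10726145/286) = -7857*(-286/10726145) = 2247102/10726145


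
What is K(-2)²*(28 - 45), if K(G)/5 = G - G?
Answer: 0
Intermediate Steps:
K(G) = 0 (K(G) = 5*(G - G) = 5*0 = 0)
K(-2)²*(28 - 45) = 0²*(28 - 45) = 0*(-17) = 0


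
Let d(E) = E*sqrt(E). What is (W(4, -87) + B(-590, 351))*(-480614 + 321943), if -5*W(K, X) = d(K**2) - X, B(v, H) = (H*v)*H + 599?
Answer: 57667405059126/5 ≈ 1.1533e+13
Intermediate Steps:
d(E) = E**(3/2)
B(v, H) = 599 + v*H**2 (B(v, H) = v*H**2 + 599 = 599 + v*H**2)
W(K, X) = -(K**2)**(3/2)/5 + X/5 (W(K, X) = -((K**2)**(3/2) - X)/5 = -(K**2)**(3/2)/5 + X/5)
(W(4, -87) + B(-590, 351))*(-480614 + 321943) = ((-(4**2)**(3/2)/5 + (1/5)*(-87)) + (599 - 590*351**2))*(-480614 + 321943) = ((-16**(3/2)/5 - 87/5) + (599 - 590*123201))*(-158671) = ((-1/5*64 - 87/5) + (599 - 72688590))*(-158671) = ((-64/5 - 87/5) - 72687991)*(-158671) = (-151/5 - 72687991)*(-158671) = -363440106/5*(-158671) = 57667405059126/5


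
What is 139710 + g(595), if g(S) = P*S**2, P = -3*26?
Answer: -27474240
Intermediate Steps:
P = -78
g(S) = -78*S**2
139710 + g(595) = 139710 - 78*595**2 = 139710 - 78*354025 = 139710 - 27613950 = -27474240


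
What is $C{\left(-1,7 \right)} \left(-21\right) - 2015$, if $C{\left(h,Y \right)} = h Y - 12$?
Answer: $-1616$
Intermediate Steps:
$C{\left(h,Y \right)} = -12 + Y h$ ($C{\left(h,Y \right)} = Y h - 12 = -12 + Y h$)
$C{\left(-1,7 \right)} \left(-21\right) - 2015 = \left(-12 + 7 \left(-1\right)\right) \left(-21\right) - 2015 = \left(-12 - 7\right) \left(-21\right) - 2015 = \left(-19\right) \left(-21\right) - 2015 = 399 - 2015 = -1616$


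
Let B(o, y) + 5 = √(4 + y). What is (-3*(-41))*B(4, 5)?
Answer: -246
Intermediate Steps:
B(o, y) = -5 + √(4 + y)
(-3*(-41))*B(4, 5) = (-3*(-41))*(-5 + √(4 + 5)) = 123*(-5 + √9) = 123*(-5 + 3) = 123*(-2) = -246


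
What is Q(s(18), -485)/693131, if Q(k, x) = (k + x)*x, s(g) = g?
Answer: 226495/693131 ≈ 0.32677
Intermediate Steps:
Q(k, x) = x*(k + x)
Q(s(18), -485)/693131 = -485*(18 - 485)/693131 = -485*(-467)*(1/693131) = 226495*(1/693131) = 226495/693131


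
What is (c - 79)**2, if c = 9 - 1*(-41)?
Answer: 841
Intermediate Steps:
c = 50 (c = 9 + 41 = 50)
(c - 79)**2 = (50 - 79)**2 = (-29)**2 = 841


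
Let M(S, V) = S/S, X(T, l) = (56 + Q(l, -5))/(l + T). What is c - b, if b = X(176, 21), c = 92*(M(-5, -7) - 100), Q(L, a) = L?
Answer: -1794353/197 ≈ -9108.4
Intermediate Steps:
X(T, l) = (56 + l)/(T + l) (X(T, l) = (56 + l)/(l + T) = (56 + l)/(T + l))
M(S, V) = 1
c = -9108 (c = 92*(1 - 100) = 92*(-99) = -9108)
b = 77/197 (b = (56 + 21)/(176 + 21) = 77/197 ≈ 0.39086)
c - b = -9108 - 1*77/197 = -9108 - 77/197 = -1794353/197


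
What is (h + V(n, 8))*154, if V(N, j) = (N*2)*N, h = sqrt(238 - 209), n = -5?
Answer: 7700 + 154*sqrt(29) ≈ 8529.3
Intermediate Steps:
h = sqrt(29) ≈ 5.3852
V(N, j) = 2*N**2 (V(N, j) = (2*N)*N = 2*N**2)
(h + V(n, 8))*154 = (sqrt(29) + 2*(-5)**2)*154 = (sqrt(29) + 2*25)*154 = (sqrt(29) + 50)*154 = (50 + sqrt(29))*154 = 7700 + 154*sqrt(29)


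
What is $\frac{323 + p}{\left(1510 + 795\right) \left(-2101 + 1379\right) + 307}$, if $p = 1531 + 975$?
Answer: $- \frac{69}{40583} \approx -0.0017002$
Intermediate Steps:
$p = 2506$
$\frac{323 + p}{\left(1510 + 795\right) \left(-2101 + 1379\right) + 307} = \frac{323 + 2506}{\left(1510 + 795\right) \left(-2101 + 1379\right) + 307} = \frac{2829}{2305 \left(-722\right) + 307} = \frac{2829}{-1664210 + 307} = \frac{2829}{-1663903} = 2829 \left(- \frac{1}{1663903}\right) = - \frac{69}{40583}$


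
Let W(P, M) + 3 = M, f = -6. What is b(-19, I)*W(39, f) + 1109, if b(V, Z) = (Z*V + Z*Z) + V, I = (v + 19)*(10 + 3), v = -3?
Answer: -352528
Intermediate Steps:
W(P, M) = -3 + M
I = 208 (I = (-3 + 19)*(10 + 3) = 16*13 = 208)
b(V, Z) = V + Z**2 + V*Z (b(V, Z) = (V*Z + Z**2) + V = (Z**2 + V*Z) + V = V + Z**2 + V*Z)
b(-19, I)*W(39, f) + 1109 = (-19 + 208**2 - 19*208)*(-3 - 6) + 1109 = (-19 + 43264 - 3952)*(-9) + 1109 = 39293*(-9) + 1109 = -353637 + 1109 = -352528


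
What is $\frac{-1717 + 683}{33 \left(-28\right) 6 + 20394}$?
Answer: $- \frac{47}{675} \approx -0.06963$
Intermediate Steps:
$\frac{-1717 + 683}{33 \left(-28\right) 6 + 20394} = - \frac{1034}{\left(-924\right) 6 + 20394} = - \frac{1034}{-5544 + 20394} = - \frac{1034}{14850} = \left(-1034\right) \frac{1}{14850} = - \frac{47}{675}$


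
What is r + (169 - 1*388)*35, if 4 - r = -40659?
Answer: 32998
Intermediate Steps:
r = 40663 (r = 4 - 1*(-40659) = 4 + 40659 = 40663)
r + (169 - 1*388)*35 = 40663 + (169 - 1*388)*35 = 40663 + (169 - 388)*35 = 40663 - 219*35 = 40663 - 7665 = 32998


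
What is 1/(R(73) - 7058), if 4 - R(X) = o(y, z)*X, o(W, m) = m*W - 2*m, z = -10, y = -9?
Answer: -1/15084 ≈ -6.6295e-5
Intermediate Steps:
o(W, m) = -2*m + W*m (o(W, m) = W*m - 2*m = -2*m + W*m)
R(X) = 4 - 110*X (R(X) = 4 - (-10*(-2 - 9))*X = 4 - (-10*(-11))*X = 4 - 110*X)
1/(R(73) - 7058) = 1/((4 - 110*73) - 7058) = 1/((4 - 8030) - 7058) = 1/(-8026 - 7058) = 1/(-15084) = -1/15084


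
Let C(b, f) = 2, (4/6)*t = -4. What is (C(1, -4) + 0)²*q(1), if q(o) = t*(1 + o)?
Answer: -48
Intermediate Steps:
t = -6 (t = (3/2)*(-4) = -6)
q(o) = -6 - 6*o (q(o) = -6*(1 + o) = -6 - 6*o)
(C(1, -4) + 0)²*q(1) = (2 + 0)²*(-6 - 6*1) = 2²*(-6 - 6) = 4*(-12) = -48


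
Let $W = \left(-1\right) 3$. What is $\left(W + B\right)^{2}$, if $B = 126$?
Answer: $15129$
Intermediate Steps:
$W = -3$
$\left(W + B\right)^{2} = \left(-3 + 126\right)^{2} = 123^{2} = 15129$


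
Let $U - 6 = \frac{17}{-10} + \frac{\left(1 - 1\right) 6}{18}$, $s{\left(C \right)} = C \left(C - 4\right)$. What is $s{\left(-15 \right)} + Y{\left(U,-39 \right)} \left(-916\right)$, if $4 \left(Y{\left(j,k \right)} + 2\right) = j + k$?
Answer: $\frac{100633}{10} \approx 10063.0$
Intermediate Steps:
$s{\left(C \right)} = C \left(-4 + C\right)$
$U = \frac{43}{10}$ ($U = 6 + \left(\frac{17}{-10} + \frac{\left(1 - 1\right) 6}{18}\right) = 6 + \left(17 \left(- \frac{1}{10}\right) + 0 \cdot 6 \cdot \frac{1}{18}\right) = 6 + \left(- \frac{17}{10} + 0 \cdot \frac{1}{18}\right) = 6 + \left(- \frac{17}{10} + 0\right) = 6 - \frac{17}{10} = \frac{43}{10} \approx 4.3$)
$Y{\left(j,k \right)} = -2 + \frac{j}{4} + \frac{k}{4}$ ($Y{\left(j,k \right)} = -2 + \frac{j + k}{4} = -2 + \left(\frac{j}{4} + \frac{k}{4}\right) = -2 + \frac{j}{4} + \frac{k}{4}$)
$s{\left(-15 \right)} + Y{\left(U,-39 \right)} \left(-916\right) = - 15 \left(-4 - 15\right) + \left(-2 + \frac{1}{4} \cdot \frac{43}{10} + \frac{1}{4} \left(-39\right)\right) \left(-916\right) = \left(-15\right) \left(-19\right) + \left(-2 + \frac{43}{40} - \frac{39}{4}\right) \left(-916\right) = 285 - - \frac{97783}{10} = 285 + \frac{97783}{10} = \frac{100633}{10}$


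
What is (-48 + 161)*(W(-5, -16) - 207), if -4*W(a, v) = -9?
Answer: -92547/4 ≈ -23137.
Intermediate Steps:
W(a, v) = 9/4 (W(a, v) = -¼*(-9) = 9/4)
(-48 + 161)*(W(-5, -16) - 207) = (-48 + 161)*(9/4 - 207) = 113*(-819/4) = -92547/4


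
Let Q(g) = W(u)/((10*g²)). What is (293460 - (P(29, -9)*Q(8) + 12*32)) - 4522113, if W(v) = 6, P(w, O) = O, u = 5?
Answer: -1353291813/320 ≈ -4.2290e+6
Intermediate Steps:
Q(g) = 3/(5*g²) (Q(g) = 6/((10*g²)) = 6*(1/(10*g²)) = 3/(5*g²))
(293460 - (P(29, -9)*Q(8) + 12*32)) - 4522113 = (293460 - (-27/(5*8²) + 12*32)) - 4522113 = (293460 - (-27/(5*64) + 384)) - 4522113 = (293460 - (-9*3/320 + 384)) - 4522113 = (293460 - (-27/320 + 384)) - 4522113 = (293460 - 1*122853/320) - 4522113 = (293460 - 122853/320) - 4522113 = 93784347/320 - 4522113 = -1353291813/320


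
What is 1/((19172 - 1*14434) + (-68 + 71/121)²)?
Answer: 14641/135905707 ≈ 0.00010773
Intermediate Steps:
1/((19172 - 1*14434) + (-68 + 71/121)²) = 1/((19172 - 14434) + (-68 + 71*(1/121))²) = 1/(4738 + (-68 + 71/121)²) = 1/(4738 + (-8157/121)²) = 1/(4738 + 66536649/14641) = 1/(135905707/14641) = 14641/135905707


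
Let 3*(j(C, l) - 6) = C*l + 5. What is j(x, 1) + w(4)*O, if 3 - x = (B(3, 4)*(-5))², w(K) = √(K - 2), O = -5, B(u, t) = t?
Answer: -374/3 - 5*√2 ≈ -131.74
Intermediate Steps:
w(K) = √(-2 + K)
x = -397 (x = 3 - (4*(-5))² = 3 - 1*(-20)² = 3 - 1*400 = 3 - 400 = -397)
j(C, l) = 23/3 + C*l/3 (j(C, l) = 6 + (C*l + 5)/3 = 6 + (5 + C*l)/3 = 6 + (5/3 + C*l/3) = 23/3 + C*l/3)
j(x, 1) + w(4)*O = (23/3 + (⅓)*(-397)*1) + √(-2 + 4)*(-5) = (23/3 - 397/3) + √2*(-5) = -374/3 - 5*√2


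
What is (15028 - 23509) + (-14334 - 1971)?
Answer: -24786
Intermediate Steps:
(15028 - 23509) + (-14334 - 1971) = -8481 - 16305 = -24786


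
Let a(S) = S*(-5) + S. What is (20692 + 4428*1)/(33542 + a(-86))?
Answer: 12560/16943 ≈ 0.74131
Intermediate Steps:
a(S) = -4*S (a(S) = -5*S + S = -4*S)
(20692 + 4428*1)/(33542 + a(-86)) = (20692 + 4428*1)/(33542 - 4*(-86)) = (20692 + 4428)/(33542 + 344) = 25120/33886 = 25120*(1/33886) = 12560/16943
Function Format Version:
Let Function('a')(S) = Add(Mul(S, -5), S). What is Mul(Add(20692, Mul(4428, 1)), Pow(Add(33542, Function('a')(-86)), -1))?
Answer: Rational(12560, 16943) ≈ 0.74131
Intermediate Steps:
Function('a')(S) = Mul(-4, S) (Function('a')(S) = Add(Mul(-5, S), S) = Mul(-4, S))
Mul(Add(20692, Mul(4428, 1)), Pow(Add(33542, Function('a')(-86)), -1)) = Mul(Add(20692, Mul(4428, 1)), Pow(Add(33542, Mul(-4, -86)), -1)) = Mul(Add(20692, 4428), Pow(Add(33542, 344), -1)) = Mul(25120, Pow(33886, -1)) = Mul(25120, Rational(1, 33886)) = Rational(12560, 16943)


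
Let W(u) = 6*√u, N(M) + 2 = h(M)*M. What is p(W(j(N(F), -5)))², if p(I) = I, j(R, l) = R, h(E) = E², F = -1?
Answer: -108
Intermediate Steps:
N(M) = -2 + M³ (N(M) = -2 + M²*M = -2 + M³)
p(W(j(N(F), -5)))² = (6*√(-2 + (-1)³))² = (6*√(-2 - 1))² = (6*√(-3))² = (6*(I*√3))² = (6*I*√3)² = -108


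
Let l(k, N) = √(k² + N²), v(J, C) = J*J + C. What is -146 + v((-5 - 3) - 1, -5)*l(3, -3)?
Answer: -146 + 228*√2 ≈ 176.44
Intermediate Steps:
v(J, C) = C + J² (v(J, C) = J² + C = C + J²)
l(k, N) = √(N² + k²)
-146 + v((-5 - 3) - 1, -5)*l(3, -3) = -146 + (-5 + ((-5 - 3) - 1)²)*√((-3)² + 3²) = -146 + (-5 + (-8 - 1)²)*√(9 + 9) = -146 + (-5 + (-9)²)*√18 = -146 + (-5 + 81)*(3*√2) = -146 + 76*(3*√2) = -146 + 228*√2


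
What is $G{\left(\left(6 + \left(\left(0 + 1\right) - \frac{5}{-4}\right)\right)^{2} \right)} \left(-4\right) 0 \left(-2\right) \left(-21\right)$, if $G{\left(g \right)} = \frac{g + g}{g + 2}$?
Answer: $0$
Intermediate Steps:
$G{\left(g \right)} = \frac{2 g}{2 + g}$
$G{\left(\left(6 + \left(\left(0 + 1\right) - \frac{5}{-4}\right)\right)^{2} \right)} \left(-4\right) 0 \left(-2\right) \left(-21\right) = \frac{2 \left(6 + \left(\left(0 + 1\right) - \frac{5}{-4}\right)\right)^{2}}{2 + \left(6 + \left(\left(0 + 1\right) - \frac{5}{-4}\right)\right)^{2}} \left(-4\right) 0 \left(-2\right) \left(-21\right) = \frac{2 \left(6 + \left(1 - - \frac{5}{4}\right)\right)^{2}}{2 + \left(6 + \left(1 - - \frac{5}{4}\right)\right)^{2}} \cdot 0 \left(-2\right) \left(-21\right) = \frac{2 \left(6 + \left(1 + \frac{5}{4}\right)\right)^{2}}{2 + \left(6 + \left(1 + \frac{5}{4}\right)\right)^{2}} \cdot 0 \left(-21\right) = \frac{2 \left(6 + \frac{9}{4}\right)^{2}}{2 + \left(6 + \frac{9}{4}\right)^{2}} \cdot 0 \left(-21\right) = \frac{2 \left(\frac{33}{4}\right)^{2}}{2 + \left(\frac{33}{4}\right)^{2}} \cdot 0 \left(-21\right) = 2 \cdot \frac{1089}{16} \frac{1}{2 + \frac{1089}{16}} \cdot 0 \left(-21\right) = 2 \cdot \frac{1089}{16} \frac{1}{\frac{1121}{16}} \cdot 0 \left(-21\right) = 2 \cdot \frac{1089}{16} \cdot \frac{16}{1121} \cdot 0 \left(-21\right) = \frac{2178}{1121} \cdot 0 \left(-21\right) = 0 \left(-21\right) = 0$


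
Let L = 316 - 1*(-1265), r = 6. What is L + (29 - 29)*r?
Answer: 1581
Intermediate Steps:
L = 1581 (L = 316 + 1265 = 1581)
L + (29 - 29)*r = 1581 + (29 - 29)*6 = 1581 + 0*6 = 1581 + 0 = 1581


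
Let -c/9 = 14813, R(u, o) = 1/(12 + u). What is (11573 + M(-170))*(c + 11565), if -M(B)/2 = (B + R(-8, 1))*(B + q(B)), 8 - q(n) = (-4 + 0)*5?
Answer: 4460506272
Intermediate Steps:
q(n) = 28 (q(n) = 8 - (-4 + 0)*5 = 8 - (-4)*5 = 8 - 1*(-20) = 8 + 20 = 28)
c = -133317 (c = -9*14813 = -133317)
M(B) = -2*(28 + B)*(¼ + B) (M(B) = -2*(B + 1/(12 - 8))*(B + 28) = -2*(B + 1/4)*(28 + B) = -2*(B + ¼)*(28 + B) = -2*(¼ + B)*(28 + B) = -2*(28 + B)*(¼ + B))
(11573 + M(-170))*(c + 11565) = (11573 + (-14 - 2*(-170)² - 113/2*(-170)))*(-133317 + 11565) = (11573 + (-14 - 2*28900 + 9605))*(-121752) = (11573 + (-14 - 57800 + 9605))*(-121752) = (11573 - 48209)*(-121752) = -36636*(-121752) = 4460506272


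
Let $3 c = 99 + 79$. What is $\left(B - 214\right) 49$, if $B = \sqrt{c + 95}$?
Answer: $-10486 + \frac{49 \sqrt{1389}}{3} \approx -9877.3$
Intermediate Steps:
$c = \frac{178}{3}$ ($c = \frac{99 + 79}{3} = \frac{1}{3} \cdot 178 = \frac{178}{3} \approx 59.333$)
$B = \frac{\sqrt{1389}}{3}$ ($B = \sqrt{\frac{178}{3} + 95} = \sqrt{\frac{463}{3}} = \frac{\sqrt{1389}}{3} \approx 12.423$)
$\left(B - 214\right) 49 = \left(\frac{\sqrt{1389}}{3} - 214\right) 49 = \left(-214 + \frac{\sqrt{1389}}{3}\right) 49 = -10486 + \frac{49 \sqrt{1389}}{3}$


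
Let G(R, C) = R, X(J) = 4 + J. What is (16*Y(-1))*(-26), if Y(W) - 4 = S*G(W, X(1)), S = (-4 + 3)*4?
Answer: -3328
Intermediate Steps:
S = -4 (S = -1*4 = -4)
Y(W) = 4 - 4*W
(16*Y(-1))*(-26) = (16*(4 - 4*(-1)))*(-26) = (16*(4 + 4))*(-26) = (16*8)*(-26) = 128*(-26) = -3328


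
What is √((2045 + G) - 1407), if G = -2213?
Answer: 15*I*√7 ≈ 39.686*I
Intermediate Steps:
√((2045 + G) - 1407) = √((2045 - 2213) - 1407) = √(-168 - 1407) = √(-1575) = 15*I*√7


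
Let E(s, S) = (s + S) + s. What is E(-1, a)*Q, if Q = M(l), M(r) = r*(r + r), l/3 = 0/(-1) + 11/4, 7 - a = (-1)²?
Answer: 1089/2 ≈ 544.50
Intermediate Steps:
a = 6 (a = 7 - 1*(-1)² = 7 - 1*1 = 7 - 1 = 6)
l = 33/4 (l = 3*(0/(-1) + 11/4) = 3*(0*(-1) + 11*(¼)) = 3*(0 + 11/4) = 3*(11/4) = 33/4 ≈ 8.2500)
E(s, S) = S + 2*s (E(s, S) = (S + s) + s = S + 2*s)
M(r) = 2*r² (M(r) = r*(2*r) = 2*r²)
Q = 1089/8 (Q = 2*(33/4)² = 2*(1089/16) = 1089/8 ≈ 136.13)
E(-1, a)*Q = (6 + 2*(-1))*(1089/8) = (6 - 2)*(1089/8) = 4*(1089/8) = 1089/2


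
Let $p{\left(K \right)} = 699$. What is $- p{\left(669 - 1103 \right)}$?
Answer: $-699$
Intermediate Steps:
$- p{\left(669 - 1103 \right)} = \left(-1\right) 699 = -699$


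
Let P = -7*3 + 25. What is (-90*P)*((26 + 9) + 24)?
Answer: -21240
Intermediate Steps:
P = 4 (P = -21 + 25 = 4)
(-90*P)*((26 + 9) + 24) = (-90*4)*((26 + 9) + 24) = -360*(35 + 24) = -360*59 = -21240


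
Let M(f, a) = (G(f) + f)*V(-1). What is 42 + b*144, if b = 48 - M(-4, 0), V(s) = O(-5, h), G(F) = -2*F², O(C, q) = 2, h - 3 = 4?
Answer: 17322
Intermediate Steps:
h = 7 (h = 3 + 4 = 7)
V(s) = 2
M(f, a) = -4*f² + 2*f (M(f, a) = (-2*f² + f)*2 = (f - 2*f²)*2 = -4*f² + 2*f)
b = 120 (b = 48 - 2*(-4)*(1 - 2*(-4)) = 48 - 2*(-4)*(1 + 8) = 48 - 2*(-4)*9 = 48 - 1*(-72) = 48 + 72 = 120)
42 + b*144 = 42 + 120*144 = 42 + 17280 = 17322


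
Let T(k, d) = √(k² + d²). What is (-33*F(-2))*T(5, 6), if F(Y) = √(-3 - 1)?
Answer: -66*I*√61 ≈ -515.48*I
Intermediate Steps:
T(k, d) = √(d² + k²)
F(Y) = 2*I (F(Y) = √(-4) = 2*I)
(-33*F(-2))*T(5, 6) = (-66*I)*√(6² + 5²) = (-66*I)*√(36 + 25) = (-66*I)*√61 = -66*I*√61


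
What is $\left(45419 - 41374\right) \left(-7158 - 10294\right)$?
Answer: $-70593340$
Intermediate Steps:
$\left(45419 - 41374\right) \left(-7158 - 10294\right) = 4045 \left(-17452\right) = -70593340$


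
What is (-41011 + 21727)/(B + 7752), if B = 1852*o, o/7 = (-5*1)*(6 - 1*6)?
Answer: -1607/646 ≈ -2.4876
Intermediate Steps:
o = 0 (o = 7*((-5*1)*(6 - 1*6)) = 7*(-5*(6 - 6)) = 7*(-5*0) = 7*0 = 0)
B = 0 (B = 1852*0 = 0)
(-41011 + 21727)/(B + 7752) = (-41011 + 21727)/(0 + 7752) = -19284/7752 = -19284*1/7752 = -1607/646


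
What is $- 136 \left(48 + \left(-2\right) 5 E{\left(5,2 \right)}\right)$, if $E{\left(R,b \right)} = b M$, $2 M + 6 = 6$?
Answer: $-6528$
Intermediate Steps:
$M = 0$ ($M = -3 + \frac{1}{2} \cdot 6 = -3 + 3 = 0$)
$E{\left(R,b \right)} = 0$ ($E{\left(R,b \right)} = b 0 = 0$)
$- 136 \left(48 + \left(-2\right) 5 E{\left(5,2 \right)}\right) = - 136 \left(48 + \left(-2\right) 5 \cdot 0\right) = - 136 \left(48 - 0\right) = - 136 \left(48 + 0\right) = \left(-136\right) 48 = -6528$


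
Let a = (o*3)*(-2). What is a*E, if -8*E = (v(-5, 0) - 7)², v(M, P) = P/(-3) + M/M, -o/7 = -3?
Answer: 567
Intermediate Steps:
o = 21 (o = -7*(-3) = 21)
v(M, P) = 1 - P/3 (v(M, P) = P*(-⅓) + 1 = -P/3 + 1 = 1 - P/3)
a = -126 (a = (21*3)*(-2) = 63*(-2) = -126)
E = -9/2 (E = -((1 - ⅓*0) - 7)²/8 = -((1 + 0) - 7)²/8 = -(1 - 7)²/8 = -⅛*(-6)² = -⅛*36 = -9/2 ≈ -4.5000)
a*E = -126*(-9/2) = 567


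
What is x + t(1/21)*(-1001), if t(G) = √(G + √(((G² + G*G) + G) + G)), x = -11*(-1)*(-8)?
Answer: -88 - 143*√(21 + 42*√11)/3 ≈ -691.50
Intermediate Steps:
x = -88 (x = 11*(-8) = -88)
t(G) = √(G + √(2*G + 2*G²)) (t(G) = √(G + √(((G² + G²) + G) + G)) = √(G + √((2*G² + G) + G)) = √(G + √((G + 2*G²) + G)) = √(G + √(2*G + 2*G²)))
x + t(1/21)*(-1001) = -88 + √(1/21 + √2*√((1 + 1/21)/21))*(-1001) = -88 + √(1/21 + √2*√((1/21)*(22/21)))*(-1001) = -88 + √(1/21 + √2*√(22/441))*(-1001) = -88 + √(1/21 + √2*(√22/21))*(-1001) = -88 + √(1/21 + 2*√11/21)*(-1001) = -88 - 1001*√(1/21 + 2*√11/21)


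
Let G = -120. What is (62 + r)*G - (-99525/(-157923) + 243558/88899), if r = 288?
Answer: -65521508413001/1559910753 ≈ -42003.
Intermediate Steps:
(62 + r)*G - (-99525/(-157923) + 243558/88899) = (62 + 288)*(-120) - (-99525/(-157923) + 243558/88899) = 350*(-120) - (-99525*(-1/157923) + 243558*(1/88899)) = -42000 - (33175/52641 + 81186/29633) = -42000 - 1*5256787001/1559910753 = -42000 - 5256787001/1559910753 = -65521508413001/1559910753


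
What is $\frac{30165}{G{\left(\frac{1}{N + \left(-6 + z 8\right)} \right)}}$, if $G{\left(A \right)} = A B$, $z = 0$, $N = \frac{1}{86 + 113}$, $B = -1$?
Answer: $\frac{35986845}{199} \approx 1.8084 \cdot 10^{5}$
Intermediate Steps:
$N = \frac{1}{199} \approx 0.0050251$
$G{\left(A \right)} = - A$ ($G{\left(A \right)} = A \left(-1\right) = - A$)
$\frac{30165}{G{\left(\frac{1}{N + \left(-6 + z 8\right)} \right)}} = \frac{30165}{\left(-1\right) \frac{1}{\frac{1}{199} + \left(-6 + 0 \cdot 8\right)}} = \frac{30165}{\left(-1\right) \frac{1}{\frac{1}{199} + \left(-6 + 0\right)}} = \frac{30165}{\left(-1\right) \frac{1}{\frac{1}{199} - 6}} = \frac{30165}{\left(-1\right) \frac{1}{- \frac{1193}{199}}} = \frac{30165}{\left(-1\right) \left(- \frac{199}{1193}\right)} = \frac{30165}{\frac{199}{1193}} = 30165 \cdot \frac{1193}{199} = \frac{35986845}{199}$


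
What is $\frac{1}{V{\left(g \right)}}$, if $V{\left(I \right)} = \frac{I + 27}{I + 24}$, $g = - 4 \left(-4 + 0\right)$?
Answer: $\frac{40}{43} \approx 0.93023$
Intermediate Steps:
$g = 16$ ($g = \left(-4\right) \left(-4\right) = 16$)
$V{\left(I \right)} = \frac{27 + I}{24 + I}$
$\frac{1}{V{\left(g \right)}} = \frac{1}{\frac{1}{24 + 16} \left(27 + 16\right)} = \frac{1}{\frac{1}{40} \cdot 43} = \frac{1}{\frac{43}{40}} = \frac{40}{43}$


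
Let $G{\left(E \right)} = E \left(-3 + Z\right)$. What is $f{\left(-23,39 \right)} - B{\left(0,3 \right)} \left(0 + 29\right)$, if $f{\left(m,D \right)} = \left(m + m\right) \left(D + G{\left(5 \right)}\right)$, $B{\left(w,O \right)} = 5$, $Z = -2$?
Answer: $-789$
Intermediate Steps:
$G{\left(E \right)} = - 5 E$ ($G{\left(E \right)} = E \left(-3 - 2\right) = E \left(-5\right) = - 5 E$)
$f{\left(m,D \right)} = 2 m \left(-25 + D\right)$ ($f{\left(m,D \right)} = \left(m + m\right) \left(D - 25\right) = 2 m \left(D - 25\right) = 2 m \left(-25 + D\right)$)
$f{\left(-23,39 \right)} - B{\left(0,3 \right)} \left(0 + 29\right) = 2 \left(-23\right) \left(-25 + 39\right) - 5 \left(0 + 29\right) = 2 \left(-23\right) 14 - 5 \cdot 29 = -644 - 145 = -789$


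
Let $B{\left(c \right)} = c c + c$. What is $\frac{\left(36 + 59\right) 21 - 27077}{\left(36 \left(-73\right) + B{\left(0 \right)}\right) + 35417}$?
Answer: $- \frac{25082}{32789} \approx -0.76495$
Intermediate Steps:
$B{\left(c \right)} = c + c^{2}$ ($B{\left(c \right)} = c^{2} + c = c + c^{2}$)
$\frac{\left(36 + 59\right) 21 - 27077}{\left(36 \left(-73\right) + B{\left(0 \right)}\right) + 35417} = \frac{\left(36 + 59\right) 21 - 27077}{\left(36 \left(-73\right) + 0 \left(1 + 0\right)\right) + 35417} = \frac{95 \cdot 21 - 27077}{\left(-2628 + 0 \cdot 1\right) + 35417} = \frac{1995 - 27077}{\left(-2628 + 0\right) + 35417} = - \frac{25082}{-2628 + 35417} = - \frac{25082}{32789}$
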